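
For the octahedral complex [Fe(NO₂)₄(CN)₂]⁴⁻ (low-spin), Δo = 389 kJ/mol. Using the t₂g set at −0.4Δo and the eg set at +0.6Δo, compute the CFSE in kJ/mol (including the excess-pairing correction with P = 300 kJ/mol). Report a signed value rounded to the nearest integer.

-334

Ligand charges: 4×(-1) from NO₂⁻ and 2×(-1) from CN⁻ sum to -6; with overall charge -4, Fe is +2.
Group 8 minus oxidation state +2 gives a d⁶ configuration for Fe²⁺.
Electron filling gives t₂g⁶ eg⁰.
Orbital CFSE = 6(-0.4) + 0(0.6) = -2.4Δo = -2.4 × 389 = -934 kJ/mol.
Relative to high-spin t₂g⁴ eg² (1 paired), the low-spin configuration has 2 additional pairs, contributing +2 × 300 = +600 kJ/mol.
Combining: -934 + 600 = -334 kJ/mol.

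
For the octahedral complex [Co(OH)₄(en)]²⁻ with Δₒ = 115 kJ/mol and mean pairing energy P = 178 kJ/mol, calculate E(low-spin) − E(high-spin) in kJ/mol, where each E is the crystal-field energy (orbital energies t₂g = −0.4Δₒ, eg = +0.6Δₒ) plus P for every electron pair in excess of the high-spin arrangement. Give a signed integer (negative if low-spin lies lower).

Ligand charges: 4×(-1) from OH⁻ and 1×(+0) from en sum to -4; with overall charge -2, Co is +2.
Co is in group 9, so Co²⁺ is d⁷ (9 − 2 = 7).
In the high-spin limit (t₂g⁵ eg²) the orbital term is -0.8Δₒ = -92 kJ/mol, with no excess pairing.
Low-spin t₂g⁶ eg¹ gives -1.8Δₒ = -207 kJ/mol, but forming 1 extra pair costs 1P = 178 kJ/mol, so E(LS) = -207 + 178 = -29 kJ/mol.
Thus E(LS) − E(HS) = 63 kJ/mol.

63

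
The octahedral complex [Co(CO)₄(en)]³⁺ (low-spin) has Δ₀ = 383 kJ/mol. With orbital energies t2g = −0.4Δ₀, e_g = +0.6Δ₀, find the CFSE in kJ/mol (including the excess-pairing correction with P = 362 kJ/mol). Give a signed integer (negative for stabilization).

Ligand charges: 4×(+0) from CO and 1×(+0) from en sum to +0; with overall charge +3, Co is +3.
Co is in group 9, so Co³⁺ is d⁶ (9 − 3 = 6).
The d⁶ electrons fill as t2g^6 e_g^0.
Orbital CFSE = 6(-0.4) + 0(0.6) = -2.4Δ₀ = -2.4 × 383 = -919 kJ/mol.
Relative to high-spin t2g^4 e_g^2 (1 paired), the low-spin configuration has 2 additional pairs, contributing +2 × 362 = +724 kJ/mol.
Combining: -919 + 724 = -195 kJ/mol.

-195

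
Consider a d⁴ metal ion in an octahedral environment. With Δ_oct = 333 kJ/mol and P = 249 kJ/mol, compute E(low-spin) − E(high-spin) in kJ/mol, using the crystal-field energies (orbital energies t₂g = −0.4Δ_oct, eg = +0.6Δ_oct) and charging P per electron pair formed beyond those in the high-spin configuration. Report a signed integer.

-84

High-spin d⁴ fills as t₂g³ eg¹ with CFSE 3(−0.4) + 1(+0.6) = -0.6Δ_oct = -200 kJ/mol.
Low-spin: t₂g⁴ eg⁰, orbital CFSE = -1.6Δ_oct = -533 kJ/mol; plus 1 excess pair × P = +249 kJ/mol; total -284 kJ/mol.
E(LS) − E(HS) = -284 − (-200) = -84 kJ/mol.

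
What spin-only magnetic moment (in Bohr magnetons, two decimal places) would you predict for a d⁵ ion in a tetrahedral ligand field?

Tetrahedral fields are weak (Δₜ ≈ 4/9 Δₒ), so electrons fill high-spin.
Configuration: e² t₂³ → 5 unpaired electrons.
μ(spin-only) = √[5(5+2)] = √35 ≈ 5.92 Bohr magnetons.

5.92 Bohr magnetons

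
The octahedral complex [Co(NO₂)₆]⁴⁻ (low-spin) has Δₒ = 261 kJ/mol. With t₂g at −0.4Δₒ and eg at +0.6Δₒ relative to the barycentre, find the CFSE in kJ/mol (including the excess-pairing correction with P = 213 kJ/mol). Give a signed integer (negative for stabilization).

Each NO₂⁻ contributes -1; 6 × (-1) = -6. With overall charge -4, Co is in the +2 oxidation state.
Group 9 minus oxidation state +2 gives a d⁷ configuration for Co²⁺.
Configuration: t₂g⁶ eg¹.
Orbital CFSE = 6(-0.4) + 1(0.6) = -1.8Δₒ = -1.8 × 261 = -470 kJ/mol.
Pairing penalty: 3 pairs vs 2 in the high-spin reference → 1 extra × P = 213 kJ/mol.
Net CFSE = -470 + 213 = -257 kJ/mol.

-257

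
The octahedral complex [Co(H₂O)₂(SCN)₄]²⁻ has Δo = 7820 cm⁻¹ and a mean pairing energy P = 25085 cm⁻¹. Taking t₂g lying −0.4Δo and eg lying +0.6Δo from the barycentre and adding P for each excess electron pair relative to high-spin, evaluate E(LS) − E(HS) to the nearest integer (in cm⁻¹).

Ligand charges: 2×(+0) from H₂O and 4×(-1) from SCN⁻ sum to -4; with overall charge -2, Co is +2.
Group 9 minus oxidation state +2 gives a d⁷ configuration for Co²⁺.
In the high-spin limit (t₂g⁵ eg²) the orbital term is -0.8Δo = -6256 cm⁻¹, with no excess pairing.
Low-spin t₂g⁶ eg¹ gives -1.8Δo = -14076 cm⁻¹, but forming 1 extra pair costs 1P = 25085 cm⁻¹, so E(LS) = -14076 + 25085 = 11009 cm⁻¹.
Thus E(LS) − E(HS) = 17265 cm⁻¹.

17265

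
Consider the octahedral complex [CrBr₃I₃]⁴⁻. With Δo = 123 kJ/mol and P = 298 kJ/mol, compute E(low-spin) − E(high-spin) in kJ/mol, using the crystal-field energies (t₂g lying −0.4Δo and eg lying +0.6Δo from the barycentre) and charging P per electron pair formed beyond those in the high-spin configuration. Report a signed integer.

175

Ligand charges: 3×(-1) from Br⁻ and 3×(-1) from I⁻ sum to -6; with overall charge -4, Cr is +2.
Cr²⁺: group 6, so d-count = 6 − 2 = 4.
High-spin d⁴ fills as t₂g³ eg¹ with CFSE 3(−0.4) + 1(+0.6) = -0.6Δo = -74 kJ/mol.
Low-spin: t₂g⁴ eg⁰, orbital CFSE = -1.6Δo = -197 kJ/mol; plus 1 excess pair × P = +298 kJ/mol; total 101 kJ/mol.
E(LS) − E(HS) = 101 − (-74) = 175 kJ/mol.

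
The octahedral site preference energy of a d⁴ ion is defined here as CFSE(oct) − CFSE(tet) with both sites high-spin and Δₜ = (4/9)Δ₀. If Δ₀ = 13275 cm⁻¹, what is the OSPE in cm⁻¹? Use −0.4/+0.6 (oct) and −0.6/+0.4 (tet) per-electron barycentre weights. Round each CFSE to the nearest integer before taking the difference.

Octahedral high-spin t₂g³ eg¹: CFSE = -0.6 × 13275 = -7965 cm⁻¹.
Tetrahedral e² t₂² gives -0.4Δₜ = -0.4 × (4/9) × 13275 = -2360 cm⁻¹.
Subtracting, OSPE = -7965 − (-2360) = -5605 cm⁻¹.

-5605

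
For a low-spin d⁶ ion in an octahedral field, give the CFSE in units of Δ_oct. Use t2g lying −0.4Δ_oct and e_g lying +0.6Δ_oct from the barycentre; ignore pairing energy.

-2.4 Δ_oct

Configuration: t2g^6 e_g^0.
CFSE = 6(-0.4Δ_oct) + 0(0.6Δ_oct) = -2.4Δ_oct + 0.0Δ_oct = -2.4Δ_oct.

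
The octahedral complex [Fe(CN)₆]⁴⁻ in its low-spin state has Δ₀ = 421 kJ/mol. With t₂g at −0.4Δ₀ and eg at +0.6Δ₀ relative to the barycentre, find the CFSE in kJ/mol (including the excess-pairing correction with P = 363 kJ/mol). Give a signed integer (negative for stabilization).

Each CN⁻ contributes -1; 6 × (-1) = -6. With overall charge -4, Fe is in the +2 oxidation state.
Fe²⁺: group 8, so d-count = 8 − 2 = 6.
Configuration: t₂g⁶ eg⁰.
CFSE(orbital) = 6×(-0.4Δ₀) + 0×(0.6Δ₀) = -2.4Δ₀; with Δ₀ = 421 kJ/mol that is -1010 kJ/mol.
High-spin d⁶ would be t₂g⁴ eg² with 1 pair; low-spin has 3, so 2 excess pairs cost +2P = +726 kJ/mol.
Net CFSE = -1010 + 726 = -284 kJ/mol.

-284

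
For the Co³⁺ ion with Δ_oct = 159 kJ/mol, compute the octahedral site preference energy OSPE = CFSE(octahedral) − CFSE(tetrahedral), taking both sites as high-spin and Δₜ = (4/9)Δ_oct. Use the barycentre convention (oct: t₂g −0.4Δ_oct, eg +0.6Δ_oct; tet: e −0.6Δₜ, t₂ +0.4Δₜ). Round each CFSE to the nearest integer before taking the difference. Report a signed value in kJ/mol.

-22

Co³⁺: group 9, so d-count = 9 − 3 = 6.
Octahedral high-spin t₂g⁴ eg²: CFSE = -0.4 × 159 = -64 kJ/mol.
In a tetrahedral site the filling is e³ t₂³: CFSE(tet) = -0.6Δₜ = -0.6 × (4/9)(159) = -42 kJ/mol.
Subtracting, OSPE = -64 − (-42) = -22 kJ/mol.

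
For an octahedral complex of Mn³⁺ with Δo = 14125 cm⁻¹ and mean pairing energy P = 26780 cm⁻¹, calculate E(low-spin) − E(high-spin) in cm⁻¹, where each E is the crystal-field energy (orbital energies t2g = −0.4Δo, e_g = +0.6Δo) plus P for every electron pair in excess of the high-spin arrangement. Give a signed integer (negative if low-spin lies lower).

12655

Group 7 minus oxidation state +3 gives a d⁴ configuration for Mn³⁺.
High-spin d⁴ fills as t2g^3 e_g^1 with CFSE 3(−0.4) + 1(+0.6) = -0.6Δo = -8475 cm⁻¹.
Low-spin: t2g^4 e_g^0, orbital CFSE = -1.6Δo = -22600 cm⁻¹; plus 1 excess pair × P = +26780 cm⁻¹; total 4180 cm⁻¹.
E(LS) − E(HS) = 4180 − (-8475) = 12655 cm⁻¹.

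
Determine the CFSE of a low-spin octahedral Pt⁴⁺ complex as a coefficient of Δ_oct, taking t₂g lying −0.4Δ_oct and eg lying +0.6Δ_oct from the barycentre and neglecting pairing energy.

-2.4 Δ_oct

Pt sits in group 10; removing 4 electrons leaves Pt⁴⁺ with 10 − 4 = 6 d electrons.
Configuration: t₂g⁶ eg⁰.
CFSE = 6(-0.4Δ_oct) + 0(0.6Δ_oct) = -2.4Δ_oct + 0.0Δ_oct = -2.4Δ_oct.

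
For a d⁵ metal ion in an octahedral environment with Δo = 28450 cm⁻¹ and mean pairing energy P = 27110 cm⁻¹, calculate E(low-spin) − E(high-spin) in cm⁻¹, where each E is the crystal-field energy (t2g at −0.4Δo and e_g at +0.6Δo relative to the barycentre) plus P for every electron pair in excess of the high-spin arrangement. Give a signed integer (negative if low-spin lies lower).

High-spin d⁵ fills as t2g^3 e_g^2 with CFSE 3(−0.4) + 2(+0.6) = 0.0Δo = 0 cm⁻¹.
Low-spin t2g^5 e_g^0 gives -2.0Δo = -56900 cm⁻¹, but forming 2 extra pairs costs 2P = 54220 cm⁻¹, so E(LS) = -56900 + 54220 = -2680 cm⁻¹.
The difference is -2680 − (0) = -2680 cm⁻¹, so low-spin lies lower.

-2680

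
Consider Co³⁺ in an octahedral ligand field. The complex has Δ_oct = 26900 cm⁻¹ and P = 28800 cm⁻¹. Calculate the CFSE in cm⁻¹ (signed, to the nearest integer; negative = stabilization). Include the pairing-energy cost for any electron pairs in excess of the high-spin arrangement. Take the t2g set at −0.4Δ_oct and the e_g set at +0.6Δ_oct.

-10760

Co³⁺: group 9, so d-count = 9 − 3 = 6.
With Δ_oct < P the complex is high-spin.
Filling d⁶ accordingly: t2g^4 e_g^2.
Orbital CFSE = -0.4Δ_oct = -0.4 × 26900 = -10760 cm⁻¹.
High-spin has no excess pairs, so no pairing correction applies.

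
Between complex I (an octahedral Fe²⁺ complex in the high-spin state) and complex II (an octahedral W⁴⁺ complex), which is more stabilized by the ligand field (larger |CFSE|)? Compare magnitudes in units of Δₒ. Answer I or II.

I: Fe is in group 8, so Fe²⁺ is d⁶ (8 − 2 = 6); t₂g⁴ eg², CFSE = -0.4Δₒ.
II: W sits in group 6; removing 4 electrons leaves W⁴⁺ with 6 − 4 = 2 d electrons; t2g^2 e_g^0, CFSE = -0.8Δₒ.
So II has the larger |CFSE|.

II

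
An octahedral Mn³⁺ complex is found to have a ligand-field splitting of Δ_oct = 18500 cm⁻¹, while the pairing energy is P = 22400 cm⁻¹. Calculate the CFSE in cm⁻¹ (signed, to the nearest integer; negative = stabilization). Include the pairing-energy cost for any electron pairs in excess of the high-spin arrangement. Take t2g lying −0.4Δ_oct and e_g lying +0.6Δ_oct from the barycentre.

-11100

Mn is in group 7, so Mn³⁺ is d⁴ (7 − 3 = 4).
Δ_oct < P, so pairing is avoided: the ground state is high-spin.
Configuration: t2g^3 e_g^1.
Orbital CFSE = -0.6Δ_oct = -0.6 × 18500 = -11100 cm⁻¹.
High-spin has no excess pairs, so no pairing correction applies.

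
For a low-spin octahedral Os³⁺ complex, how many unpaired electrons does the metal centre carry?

Os³⁺: group 8, so d-count = 8 − 3 = 5.
Configuration: t2g^5 e_g^0, giving 1 unpaired electron.

1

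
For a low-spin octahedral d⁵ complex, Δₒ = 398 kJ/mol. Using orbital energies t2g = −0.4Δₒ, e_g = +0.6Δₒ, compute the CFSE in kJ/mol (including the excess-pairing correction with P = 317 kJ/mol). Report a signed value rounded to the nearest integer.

-162

The d⁵ electrons fill as t2g^5 e_g^0.
Orbital CFSE = 5(-0.4) + 0(0.6) = -2.0Δₒ = -2.0 × 398 = -796 kJ/mol.
Pairing penalty: 2 pairs vs 0 in the high-spin reference → 2 extra × P = 634 kJ/mol.
Overall CFSE = -796 + 634 = -162 kJ/mol.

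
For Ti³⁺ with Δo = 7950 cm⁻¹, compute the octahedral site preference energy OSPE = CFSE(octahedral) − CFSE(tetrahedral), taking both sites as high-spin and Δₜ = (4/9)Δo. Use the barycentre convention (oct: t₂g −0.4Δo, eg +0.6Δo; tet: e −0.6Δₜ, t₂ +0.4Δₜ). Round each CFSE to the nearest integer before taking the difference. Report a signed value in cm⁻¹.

Ti is in group 4, so Ti³⁺ is d¹ (4 − 3 = 1).
Octahedral high-spin t2g^1 e_g^0: CFSE = -0.4 × 7950 = -3180 cm⁻¹.
Tetrahedral: e^1 t2^0, CFSE = 1(−0.6) + 0(+0.4) = -0.6Δₜ = -0.6 × (4/9) × 7950 = -2120 cm⁻¹.
Subtracting, OSPE = -3180 − (-2120) = -1060 cm⁻¹.

-1060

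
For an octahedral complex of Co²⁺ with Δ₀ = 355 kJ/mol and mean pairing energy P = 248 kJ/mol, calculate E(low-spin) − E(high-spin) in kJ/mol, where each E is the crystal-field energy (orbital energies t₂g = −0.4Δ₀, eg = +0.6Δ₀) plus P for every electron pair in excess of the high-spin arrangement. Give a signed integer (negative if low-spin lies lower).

Co sits in group 9; removing 2 electrons leaves Co²⁺ with 9 − 2 = 7 d electrons.
In the high-spin limit (t₂g⁵ eg²) the orbital term is -0.8Δ₀ = -284 kJ/mol, with no excess pairing.
Low-spin: t₂g⁶ eg¹, orbital CFSE = -1.8Δ₀ = -639 kJ/mol; plus 1 excess pair × P = +248 kJ/mol; total -391 kJ/mol.
E(LS) − E(HS) = -391 − (-284) = -107 kJ/mol.

-107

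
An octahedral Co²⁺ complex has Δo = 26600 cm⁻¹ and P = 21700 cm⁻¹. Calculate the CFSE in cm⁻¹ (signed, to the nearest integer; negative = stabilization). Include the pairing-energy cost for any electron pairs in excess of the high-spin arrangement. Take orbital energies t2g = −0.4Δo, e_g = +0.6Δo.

Group 9 minus oxidation state +2 gives a d⁷ configuration for Co²⁺.
Δo > P, so pairing is preferred: the ground state is low-spin.
Filling d⁷ accordingly: t2g^6 e_g^1.
Orbital CFSE = -1.8Δo = -1.8 × 26600 = -47880 cm⁻¹.
Excess pairs vs high-spin: 3 − 2 = 1; pairing cost = +21700 cm⁻¹.
Net CFSE = -47880 + 21700 = -26180 cm⁻¹.

-26180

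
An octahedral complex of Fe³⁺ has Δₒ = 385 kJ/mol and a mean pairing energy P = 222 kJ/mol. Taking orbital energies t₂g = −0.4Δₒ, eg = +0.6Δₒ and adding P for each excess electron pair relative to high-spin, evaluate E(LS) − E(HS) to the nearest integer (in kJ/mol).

Fe sits in group 8; removing 3 electrons leaves Fe³⁺ with 8 − 3 = 5 d electrons.
High-spin d⁵ fills as t₂g³ eg² with CFSE 3(−0.4) + 2(+0.6) = 0.0Δₒ = 0 kJ/mol.
Low-spin: t₂g⁵ eg⁰, orbital CFSE = -2.0Δₒ = -770 kJ/mol; plus 2 excess pairs × P = +444 kJ/mol; total -326 kJ/mol.
Thus E(LS) − E(HS) = -326 kJ/mol.

-326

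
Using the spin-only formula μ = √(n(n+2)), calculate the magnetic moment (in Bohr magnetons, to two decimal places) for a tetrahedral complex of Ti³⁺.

1.73 Bohr magnetons

Group 4 minus oxidation state +3 gives a d¹ configuration for Ti³⁺.
With tetrahedral geometry the complex is necessarily high-spin.
Configuration: e^1 t2^0 → 1 unpaired electron.
μ(spin-only) = √[1(1+2)] = √3 ≈ 1.73 Bohr magnetons.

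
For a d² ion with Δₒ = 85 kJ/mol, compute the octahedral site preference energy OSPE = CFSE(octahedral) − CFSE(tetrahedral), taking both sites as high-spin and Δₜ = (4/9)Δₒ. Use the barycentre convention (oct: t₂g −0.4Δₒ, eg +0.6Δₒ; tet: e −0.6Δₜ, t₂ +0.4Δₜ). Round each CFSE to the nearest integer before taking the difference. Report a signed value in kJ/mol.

-23

Octahedral high-spin t2g^2 e_g^0: CFSE = -0.8 × 85 = -68 kJ/mol.
In a tetrahedral site the filling is e^2 t2^0: CFSE(tet) = -1.2Δₜ = -1.2 × (4/9)(85) = -45 kJ/mol.
OSPE = -68 − (-45) = -23 kJ/mol.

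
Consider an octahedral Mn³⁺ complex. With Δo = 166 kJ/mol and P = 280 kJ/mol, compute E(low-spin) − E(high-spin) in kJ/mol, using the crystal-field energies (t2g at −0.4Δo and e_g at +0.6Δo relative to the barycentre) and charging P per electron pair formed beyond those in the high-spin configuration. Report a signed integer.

Mn sits in group 7; removing 3 electrons leaves Mn³⁺ with 7 − 3 = 4 d electrons.
High-spin: t2g^3 e_g^1, CFSE = -0.6Δo = -100 kJ/mol.
Low-spin t2g^4 e_g^0 gives -1.6Δo = -266 kJ/mol, but forming 1 extra pair costs 1P = 280 kJ/mol, so E(LS) = -266 + 280 = 14 kJ/mol.
The difference is 14 − (-100) = 114 kJ/mol, so high-spin lies lower.

114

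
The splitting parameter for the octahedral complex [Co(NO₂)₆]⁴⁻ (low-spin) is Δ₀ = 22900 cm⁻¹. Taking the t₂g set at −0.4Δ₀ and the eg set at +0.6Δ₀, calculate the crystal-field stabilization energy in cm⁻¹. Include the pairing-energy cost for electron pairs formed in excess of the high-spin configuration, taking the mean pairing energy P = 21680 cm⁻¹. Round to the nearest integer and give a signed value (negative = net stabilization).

-19540

Each NO₂⁻ contributes -1; 6 × (-1) = -6. With overall charge -4, Co is in the +2 oxidation state.
Group 9 minus oxidation state +2 gives a d⁷ configuration for Co²⁺.
Electron filling gives t₂g⁶ eg¹.
CFSE(orbital) = 6×(-0.4Δ₀) + 1×(0.6Δ₀) = -1.8Δ₀; with Δ₀ = 22900 cm⁻¹ that is -41220 cm⁻¹.
Pairing penalty: 3 pairs vs 2 in the high-spin reference → 1 extra × P = 21680 cm⁻¹.
Combining: -41220 + 21680 = -19540 cm⁻¹.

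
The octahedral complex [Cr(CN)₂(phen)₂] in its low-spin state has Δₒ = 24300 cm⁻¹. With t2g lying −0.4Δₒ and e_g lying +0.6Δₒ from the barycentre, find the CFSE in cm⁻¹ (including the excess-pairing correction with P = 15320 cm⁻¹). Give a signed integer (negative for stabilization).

Ligand charges: 2×(-1) from CN⁻ and 2×(+0) from phen sum to -2; with overall charge +0, Cr is +2.
Group 6 minus oxidation state +2 gives a d⁴ configuration for Cr²⁺.
Electron filling gives t2g^4 e_g^0.
The orbital stabilization is -1.6Δₒ = -1.6 × 24300 = -38880 cm⁻¹.
High-spin d⁴ would be t2g^3 e_g^1 with 0 pairs; low-spin has 1, so 1 excess pair costs +1P = +15320 cm⁻¹.
Overall CFSE = -38880 + 15320 = -23560 cm⁻¹.

-23560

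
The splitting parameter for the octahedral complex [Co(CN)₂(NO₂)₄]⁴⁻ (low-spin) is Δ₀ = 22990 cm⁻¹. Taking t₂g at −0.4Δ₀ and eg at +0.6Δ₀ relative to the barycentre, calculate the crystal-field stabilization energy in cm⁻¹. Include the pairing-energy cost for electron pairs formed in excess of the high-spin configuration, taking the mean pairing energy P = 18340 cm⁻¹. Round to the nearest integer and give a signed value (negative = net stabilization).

Ligand charges: 2×(-1) from CN⁻ and 4×(-1) from NO₂⁻ sum to -6; with overall charge -4, Co is +2.
Co sits in group 9; removing 2 electrons leaves Co²⁺ with 9 − 2 = 7 d electrons.
The d⁷ electrons fill as t₂g⁶ eg¹.
CFSE(orbital) = 6×(-0.4Δ₀) + 1×(0.6Δ₀) = -1.8Δ₀; with Δ₀ = 22990 cm⁻¹ that is -41382 cm⁻¹.
Relative to high-spin t₂g⁵ eg² (2 paired), the low-spin configuration has 1 additional pair, contributing +1 × 18340 = +18340 cm⁻¹.
Net CFSE = -41382 + 18340 = -23042 cm⁻¹.

-23042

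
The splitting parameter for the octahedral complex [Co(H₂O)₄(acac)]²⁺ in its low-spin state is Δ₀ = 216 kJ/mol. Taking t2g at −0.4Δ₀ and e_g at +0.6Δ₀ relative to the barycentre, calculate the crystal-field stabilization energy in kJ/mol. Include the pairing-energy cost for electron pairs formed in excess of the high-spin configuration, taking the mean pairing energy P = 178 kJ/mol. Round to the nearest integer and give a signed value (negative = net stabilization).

-162

Ligand charges: 4×(+0) from H₂O and 1×(-1) from acac⁻ sum to -1; with overall charge +2, Co is +3.
Co sits in group 9; removing 3 electrons leaves Co³⁺ with 9 − 3 = 6 d electrons.
Configuration: t2g^6 e_g^0.
CFSE(orbital) = 6×(-0.4Δ₀) + 0×(0.6Δ₀) = -2.4Δ₀; with Δ₀ = 216 kJ/mol that is -518 kJ/mol.
Relative to high-spin t2g^4 e_g^2 (1 paired), the low-spin configuration has 2 additional pairs, contributing +2 × 178 = +356 kJ/mol.
Combining: -518 + 356 = -162 kJ/mol.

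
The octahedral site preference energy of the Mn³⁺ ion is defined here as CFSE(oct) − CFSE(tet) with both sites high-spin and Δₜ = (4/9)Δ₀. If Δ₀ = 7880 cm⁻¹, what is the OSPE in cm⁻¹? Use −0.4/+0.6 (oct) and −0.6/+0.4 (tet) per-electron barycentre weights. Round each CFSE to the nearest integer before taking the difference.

-3327

Mn sits in group 7; removing 3 electrons leaves Mn³⁺ with 7 − 3 = 4 d electrons.
In an octahedral site d⁴ (HS) is t₂g³ eg¹, giving CFSE(oct) = -0.6Δ₀ = -4728 cm⁻¹.
Tetrahedral e² t₂² gives -0.4Δₜ = -0.4 × (4/9) × 7880 = -1401 cm⁻¹.
OSPE = -4728 − (-1401) = -3327 cm⁻¹.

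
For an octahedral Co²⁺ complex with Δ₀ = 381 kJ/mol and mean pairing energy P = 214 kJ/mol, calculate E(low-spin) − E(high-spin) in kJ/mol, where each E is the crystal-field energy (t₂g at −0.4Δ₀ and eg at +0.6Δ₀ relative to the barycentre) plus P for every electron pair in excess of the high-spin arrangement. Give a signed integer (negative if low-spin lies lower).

-167

Group 9 minus oxidation state +2 gives a d⁷ configuration for Co²⁺.
High-spin: t₂g⁵ eg², CFSE = -0.8Δ₀ = -305 kJ/mol.
Low-spin t₂g⁶ eg¹ gives -1.8Δ₀ = -686 kJ/mol, but forming 1 extra pair costs 1P = 214 kJ/mol, so E(LS) = -686 + 214 = -472 kJ/mol.
The difference is -472 − (-305) = -167 kJ/mol, so low-spin lies lower.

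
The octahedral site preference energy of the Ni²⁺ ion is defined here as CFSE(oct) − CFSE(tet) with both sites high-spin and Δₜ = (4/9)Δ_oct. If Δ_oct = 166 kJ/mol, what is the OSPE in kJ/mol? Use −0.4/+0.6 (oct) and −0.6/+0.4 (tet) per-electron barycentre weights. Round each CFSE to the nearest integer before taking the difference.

Ni sits in group 10; removing 2 electrons leaves Ni²⁺ with 10 − 2 = 8 d electrons.
Octahedral high-spin t₂g⁶ eg²: CFSE = -1.2 × 166 = -199 kJ/mol.
Tetrahedral e⁴ t₂⁴ gives -0.8Δₜ = -0.8 × (4/9) × 166 = -59 kJ/mol.
Subtracting, OSPE = -199 − (-59) = -140 kJ/mol.

-140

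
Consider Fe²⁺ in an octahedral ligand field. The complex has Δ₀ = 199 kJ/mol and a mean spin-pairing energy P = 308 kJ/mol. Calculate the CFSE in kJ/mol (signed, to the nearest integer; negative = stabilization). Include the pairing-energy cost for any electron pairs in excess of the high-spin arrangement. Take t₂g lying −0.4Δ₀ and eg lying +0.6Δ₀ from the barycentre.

Fe²⁺: group 8, so d-count = 8 − 2 = 6.
Δ₀ < P, so pairing is avoided: the ground state is high-spin.
That gives t₂g⁴ eg².
Orbital CFSE = -0.4Δ₀ = -0.4 × 199 = -80 kJ/mol.
High-spin has no excess pairs, so no pairing correction applies.

-80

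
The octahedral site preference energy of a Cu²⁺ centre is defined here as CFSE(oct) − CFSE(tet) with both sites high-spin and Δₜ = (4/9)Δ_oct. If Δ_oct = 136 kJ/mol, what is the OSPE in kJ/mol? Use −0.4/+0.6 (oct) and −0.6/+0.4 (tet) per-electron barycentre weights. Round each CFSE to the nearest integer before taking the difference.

Group 11 minus oxidation state +2 gives a d⁹ configuration for Cu²⁺.
In an octahedral site d⁹ (HS) is t₂g⁶ eg³, giving CFSE(oct) = -0.6Δ_oct = -82 kJ/mol.
In a tetrahedral site the filling is e⁴ t₂⁵: CFSE(tet) = -0.4Δₜ = -0.4 × (4/9)(136) = -24 kJ/mol.
OSPE = CFSE(oct) − CFSE(tet) = -82 − (-24) = -58 kJ/mol.

-58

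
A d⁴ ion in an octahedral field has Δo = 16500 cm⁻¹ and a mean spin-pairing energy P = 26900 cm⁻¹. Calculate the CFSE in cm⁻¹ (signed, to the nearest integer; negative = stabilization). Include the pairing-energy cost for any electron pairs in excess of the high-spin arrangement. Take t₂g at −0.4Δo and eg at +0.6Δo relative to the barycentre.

Δo < P, so pairing is avoided: the ground state is high-spin.
Filling d⁴ accordingly: t₂g³ eg¹.
Orbital CFSE = -0.6Δo = -0.6 × 16500 = -9900 cm⁻¹.
High-spin has no excess pairs, so no pairing correction applies.

-9900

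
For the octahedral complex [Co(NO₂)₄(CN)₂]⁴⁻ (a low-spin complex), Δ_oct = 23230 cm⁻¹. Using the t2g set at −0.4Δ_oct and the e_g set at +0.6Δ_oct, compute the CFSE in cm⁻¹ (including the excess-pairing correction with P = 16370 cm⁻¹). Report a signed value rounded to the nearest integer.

-25444

Ligand charges: 4×(-1) from NO₂⁻ and 2×(-1) from CN⁻ sum to -6; with overall charge -4, Co is +2.
Co is in group 9, so Co²⁺ is d⁷ (9 − 2 = 7).
Configuration: t2g^6 e_g^1.
The orbital stabilization is -1.8Δ_oct = -1.8 × 23230 = -41814 cm⁻¹.
Relative to high-spin t2g^5 e_g^2 (2 paired), the low-spin configuration has 1 additional pair, contributing +1 × 16370 = +16370 cm⁻¹.
Net CFSE = -41814 + 16370 = -25444 cm⁻¹.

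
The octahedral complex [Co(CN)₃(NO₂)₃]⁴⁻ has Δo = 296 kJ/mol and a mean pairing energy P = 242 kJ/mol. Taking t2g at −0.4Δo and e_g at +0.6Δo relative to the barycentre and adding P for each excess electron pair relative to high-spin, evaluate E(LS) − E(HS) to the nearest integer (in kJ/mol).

-54

Ligand charges: 3×(-1) from CN⁻ and 3×(-1) from NO₂⁻ sum to -6; with overall charge -4, Co is +2.
Co is in group 9, so Co²⁺ is d⁷ (9 − 2 = 7).
High-spin d⁷ fills as t2g^5 e_g^2 with CFSE 5(−0.4) + 2(+0.6) = -0.8Δo = -237 kJ/mol.
Low-spin t2g^6 e_g^1 gives -1.8Δo = -533 kJ/mol, but forming 1 extra pair costs 1P = 242 kJ/mol, so E(LS) = -533 + 242 = -291 kJ/mol.
Thus E(LS) − E(HS) = -54 kJ/mol.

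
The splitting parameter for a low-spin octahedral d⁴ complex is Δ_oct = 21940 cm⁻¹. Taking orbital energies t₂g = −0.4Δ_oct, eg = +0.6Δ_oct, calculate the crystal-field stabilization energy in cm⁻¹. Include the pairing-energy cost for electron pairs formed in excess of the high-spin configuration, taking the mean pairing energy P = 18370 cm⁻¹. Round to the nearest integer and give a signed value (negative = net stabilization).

-16734

Electron filling gives t₂g⁴ eg⁰.
Orbital CFSE = 4(-0.4) + 0(0.6) = -1.6Δ_oct = -1.6 × 21940 = -35104 cm⁻¹.
Pairing penalty: 1 pair vs 0 in the high-spin reference → 1 extra × P = 18370 cm⁻¹.
Combining: -35104 + 18370 = -16734 cm⁻¹.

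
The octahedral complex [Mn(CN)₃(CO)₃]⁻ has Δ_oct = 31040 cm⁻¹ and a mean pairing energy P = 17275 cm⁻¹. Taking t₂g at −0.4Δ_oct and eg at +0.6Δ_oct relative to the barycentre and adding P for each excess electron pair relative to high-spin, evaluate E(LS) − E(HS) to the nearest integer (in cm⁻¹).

-27530

Ligand charges: 3×(-1) from CN⁻ and 3×(+0) from CO sum to -3; with overall charge -1, Mn is +2.
Mn sits in group 7; removing 2 electrons leaves Mn²⁺ with 7 − 2 = 5 d electrons.
High-spin d⁵ fills as t₂g³ eg² with CFSE 3(−0.4) + 2(+0.6) = 0.0Δ_oct = 0 cm⁻¹.
Low-spin: t₂g⁵ eg⁰, orbital CFSE = -2.0Δ_oct = -62080 cm⁻¹; plus 2 excess pairs × P = +34550 cm⁻¹; total -27530 cm⁻¹.
The difference is -27530 − (0) = -27530 cm⁻¹, so low-spin lies lower.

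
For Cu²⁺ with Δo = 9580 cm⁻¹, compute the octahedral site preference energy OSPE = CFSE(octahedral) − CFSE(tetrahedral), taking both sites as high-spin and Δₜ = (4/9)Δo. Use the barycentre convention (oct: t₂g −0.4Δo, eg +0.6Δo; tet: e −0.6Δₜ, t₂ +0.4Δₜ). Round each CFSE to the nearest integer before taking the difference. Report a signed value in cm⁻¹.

Cu²⁺: group 11, so d-count = 11 − 2 = 9.
In an octahedral site d⁹ (HS) is t₂g⁶ eg³, giving CFSE(oct) = -0.6Δo = -5748 cm⁻¹.
Tetrahedral e⁴ t₂⁵ gives -0.4Δₜ = -0.4 × (4/9) × 9580 = -1703 cm⁻¹.
OSPE = CFSE(oct) − CFSE(tet) = -5748 − (-1703) = -4045 cm⁻¹.

-4045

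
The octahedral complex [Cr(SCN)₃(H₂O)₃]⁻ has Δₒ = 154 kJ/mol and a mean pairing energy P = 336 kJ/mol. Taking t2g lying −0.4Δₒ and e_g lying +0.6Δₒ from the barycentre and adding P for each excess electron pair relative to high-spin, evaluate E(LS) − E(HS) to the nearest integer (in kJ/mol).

Ligand charges: 3×(-1) from SCN⁻ and 3×(+0) from H₂O sum to -3; with overall charge -1, Cr is +2.
Cr is in group 6, so Cr²⁺ is d⁴ (6 − 2 = 4).
High-spin d⁴ fills as t2g^3 e_g^1 with CFSE 3(−0.4) + 1(+0.6) = -0.6Δₒ = -92 kJ/mol.
For low-spin the configuration is t2g^4 e_g^0: orbital energy -1.6 × 154 = -246 kJ/mol, and 1 additional pair relative to high-spin adds 336 kJ/mol, giving 90 kJ/mol.
The difference is 90 − (-92) = 182 kJ/mol, so high-spin lies lower.

182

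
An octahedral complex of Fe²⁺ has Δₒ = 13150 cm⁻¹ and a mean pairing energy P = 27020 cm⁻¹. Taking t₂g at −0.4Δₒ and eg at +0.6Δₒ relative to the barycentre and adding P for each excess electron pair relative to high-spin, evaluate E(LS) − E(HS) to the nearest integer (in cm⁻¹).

Fe is in group 8, so Fe²⁺ is d⁶ (8 − 2 = 6).
High-spin d⁶ fills as t₂g⁴ eg² with CFSE 4(−0.4) + 2(+0.6) = -0.4Δₒ = -5260 cm⁻¹.
Low-spin: t₂g⁶ eg⁰, orbital CFSE = -2.4Δₒ = -31560 cm⁻¹; plus 2 excess pairs × P = +54040 cm⁻¹; total 22480 cm⁻¹.
Thus E(LS) − E(HS) = 27740 cm⁻¹.

27740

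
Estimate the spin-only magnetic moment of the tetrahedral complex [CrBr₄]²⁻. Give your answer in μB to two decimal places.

Each Br⁻ contributes -1; 4 × (-1) = -4. With overall charge -2, Cr is in the +2 oxidation state.
Group 6 minus oxidation state +2 gives a d⁴ configuration for Cr²⁺.
Tetrahedral splitting is small, so the complex is high-spin.
Configuration: e² t₂² → 4 unpaired electrons.
μ(spin-only) = √[4(4+2)] = √24 ≈ 4.90 μB.

4.90 μB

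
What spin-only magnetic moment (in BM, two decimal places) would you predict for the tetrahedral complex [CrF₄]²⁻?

4.90 BM

Each F⁻ contributes -1; 4 × (-1) = -4. With overall charge -2, Cr is in the +2 oxidation state.
Group 6 minus oxidation state +2 gives a d⁴ configuration for Cr²⁺.
Tetrahedral splitting is small, so the complex is high-spin.
Configuration: e² t₂² → 4 unpaired electrons.
μ(spin-only) = √[4(4+2)] = √24 ≈ 4.90 BM.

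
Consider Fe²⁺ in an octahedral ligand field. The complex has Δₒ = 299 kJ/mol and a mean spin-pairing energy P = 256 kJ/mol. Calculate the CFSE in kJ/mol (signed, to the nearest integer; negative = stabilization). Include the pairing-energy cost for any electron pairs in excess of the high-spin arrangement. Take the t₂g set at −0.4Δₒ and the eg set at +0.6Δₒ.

Fe²⁺: group 8, so d-count = 8 − 2 = 6.
With Δₒ > P the complex is low-spin.
Configuration: t₂g⁶ eg⁰.
Orbital CFSE = -2.4Δₒ = -2.4 × 299 = -718 kJ/mol.
Excess pairs vs high-spin: 3 − 1 = 2; pairing cost = +512 kJ/mol.
Net CFSE = -718 + 512 = -206 kJ/mol.

-206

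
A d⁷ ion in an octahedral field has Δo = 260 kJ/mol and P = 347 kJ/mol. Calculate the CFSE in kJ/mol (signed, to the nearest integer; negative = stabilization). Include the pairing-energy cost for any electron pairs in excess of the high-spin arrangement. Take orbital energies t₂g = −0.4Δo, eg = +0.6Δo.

-208

Δo < P, so pairing is avoided: the ground state is high-spin.
That gives t₂g⁵ eg².
Orbital CFSE = -0.8Δo = -0.8 × 260 = -208 kJ/mol.
High-spin has no excess pairs, so no pairing correction applies.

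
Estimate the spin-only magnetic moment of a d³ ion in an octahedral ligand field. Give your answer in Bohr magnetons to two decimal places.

Configuration: t2g^3 e_g^0 → 3 unpaired electrons.
μ(spin-only) = √[3(3+2)] = √15 ≈ 3.87 Bohr magnetons.

3.87 Bohr magnetons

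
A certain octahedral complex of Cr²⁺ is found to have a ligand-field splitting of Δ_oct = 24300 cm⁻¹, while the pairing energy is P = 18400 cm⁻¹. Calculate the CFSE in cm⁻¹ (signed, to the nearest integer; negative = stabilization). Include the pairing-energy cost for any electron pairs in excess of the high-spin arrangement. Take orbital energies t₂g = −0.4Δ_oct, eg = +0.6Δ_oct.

Cr is in group 6, so Cr²⁺ is d⁴ (6 − 2 = 4).
Δ_oct > P, so pairing is preferred: the ground state is low-spin.
Filling d⁴ accordingly: t₂g⁴ eg⁰.
Orbital CFSE = -1.6Δ_oct = -1.6 × 24300 = -38880 cm⁻¹.
Excess pairs vs high-spin: 1 − 0 = 1; pairing cost = +18400 cm⁻¹.
Net CFSE = -38880 + 18400 = -20480 cm⁻¹.

-20480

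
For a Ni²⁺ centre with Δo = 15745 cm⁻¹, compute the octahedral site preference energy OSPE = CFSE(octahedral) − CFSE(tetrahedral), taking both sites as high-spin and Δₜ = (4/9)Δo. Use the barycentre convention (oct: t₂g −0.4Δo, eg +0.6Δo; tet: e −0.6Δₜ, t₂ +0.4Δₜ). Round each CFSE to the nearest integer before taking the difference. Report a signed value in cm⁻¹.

Ni is in group 10, so Ni²⁺ is d⁸ (10 − 2 = 8).
In an octahedral site d⁸ (HS) is t2g^6 e_g^2, giving CFSE(oct) = -1.2Δo = -18894 cm⁻¹.
In a tetrahedral site the filling is e^4 t2^4: CFSE(tet) = -0.8Δₜ = -0.8 × (4/9)(15745) = -5598 cm⁻¹.
OSPE = CFSE(oct) − CFSE(tet) = -18894 − (-5598) = -13296 cm⁻¹.

-13296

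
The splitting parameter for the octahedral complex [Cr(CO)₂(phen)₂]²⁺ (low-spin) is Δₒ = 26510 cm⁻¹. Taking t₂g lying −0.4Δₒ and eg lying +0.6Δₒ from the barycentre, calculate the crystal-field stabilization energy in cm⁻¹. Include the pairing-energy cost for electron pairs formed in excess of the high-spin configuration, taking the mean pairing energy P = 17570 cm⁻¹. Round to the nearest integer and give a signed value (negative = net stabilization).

Ligand charges: 2×(+0) from CO and 2×(+0) from phen sum to +0; with overall charge +2, Cr is +2.
Cr sits in group 6; removing 2 electrons leaves Cr²⁺ with 6 − 2 = 4 d electrons.
The d⁴ electrons fill as t₂g⁴ eg⁰.
The orbital stabilization is -1.6Δₒ = -1.6 × 26510 = -42416 cm⁻¹.
Pairing penalty: 1 pair vs 0 in the high-spin reference → 1 extra × P = 17570 cm⁻¹.
Overall CFSE = -42416 + 17570 = -24846 cm⁻¹.

-24846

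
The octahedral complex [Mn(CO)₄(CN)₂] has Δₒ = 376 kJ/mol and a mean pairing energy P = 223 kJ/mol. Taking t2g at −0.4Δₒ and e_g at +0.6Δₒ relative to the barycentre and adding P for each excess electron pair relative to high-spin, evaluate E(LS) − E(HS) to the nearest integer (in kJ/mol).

-306

Ligand charges: 4×(+0) from CO and 2×(-1) from CN⁻ sum to -2; with overall charge +0, Mn is +2.
Mn sits in group 7; removing 2 electrons leaves Mn²⁺ with 7 − 2 = 5 d electrons.
In the high-spin limit (t2g^3 e_g^2) the orbital term is 0.0Δₒ = 0 kJ/mol, with no excess pairing.
For low-spin the configuration is t2g^5 e_g^0: orbital energy -2.0 × 376 = -752 kJ/mol, and 2 additional pairs relative to high-spin add 446 kJ/mol, giving -306 kJ/mol.
The difference is -306 − (0) = -306 kJ/mol, so low-spin lies lower.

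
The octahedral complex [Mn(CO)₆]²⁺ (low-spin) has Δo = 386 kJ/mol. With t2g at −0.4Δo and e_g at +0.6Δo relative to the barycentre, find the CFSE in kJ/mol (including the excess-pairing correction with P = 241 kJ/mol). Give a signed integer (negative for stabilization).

-290

CO is neutral, so the +2 overall charge sits on Mn: oxidation state +2.
Mn sits in group 7; removing 2 electrons leaves Mn²⁺ with 7 − 2 = 5 d electrons.
Electron filling gives t2g^5 e_g^0.
The orbital stabilization is -2.0Δo = -2.0 × 386 = -772 kJ/mol.
Relative to high-spin t2g^3 e_g^2 (0 paired), the low-spin configuration has 2 additional pairs, contributing +2 × 241 = +482 kJ/mol.
Net CFSE = -772 + 482 = -290 kJ/mol.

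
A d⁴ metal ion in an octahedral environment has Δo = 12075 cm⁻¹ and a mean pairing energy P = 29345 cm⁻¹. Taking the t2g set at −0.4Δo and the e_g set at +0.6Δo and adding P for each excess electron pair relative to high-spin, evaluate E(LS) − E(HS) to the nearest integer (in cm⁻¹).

17270

In the high-spin limit (t2g^3 e_g^1) the orbital term is -0.6Δo = -7245 cm⁻¹, with no excess pairing.
Low-spin t2g^4 e_g^0 gives -1.6Δo = -19320 cm⁻¹, but forming 1 extra pair costs 1P = 29345 cm⁻¹, so E(LS) = -19320 + 29345 = 10025 cm⁻¹.
The difference is 10025 − (-7245) = 17270 cm⁻¹, so high-spin lies lower.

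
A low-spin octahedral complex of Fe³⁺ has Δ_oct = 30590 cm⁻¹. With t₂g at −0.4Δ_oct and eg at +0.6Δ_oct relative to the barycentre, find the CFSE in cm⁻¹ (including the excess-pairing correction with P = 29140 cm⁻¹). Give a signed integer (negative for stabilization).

Fe³⁺: group 8, so d-count = 8 − 3 = 5.
Configuration: t₂g⁵ eg⁰.
CFSE(orbital) = 5×(-0.4Δ_oct) + 0×(0.6Δ_oct) = -2.0Δ_oct; with Δ_oct = 30590 cm⁻¹ that is -61180 cm⁻¹.
Relative to high-spin t₂g³ eg² (0 paired), the low-spin configuration has 2 additional pairs, contributing +2 × 29140 = +58280 cm⁻¹.
Overall CFSE = -61180 + 58280 = -2900 cm⁻¹.

-2900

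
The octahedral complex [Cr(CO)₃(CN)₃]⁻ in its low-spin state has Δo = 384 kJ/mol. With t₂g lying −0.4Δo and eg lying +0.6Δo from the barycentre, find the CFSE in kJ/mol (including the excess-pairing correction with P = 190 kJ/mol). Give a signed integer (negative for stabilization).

Ligand charges: 3×(+0) from CO and 3×(-1) from CN⁻ sum to -3; with overall charge -1, Cr is +2.
Cr is in group 6, so Cr²⁺ is d⁴ (6 − 2 = 4).
Configuration: t₂g⁴ eg⁰.
CFSE(orbital) = 4×(-0.4Δo) + 0×(0.6Δo) = -1.6Δo; with Δo = 384 kJ/mol that is -614 kJ/mol.
Pairing penalty: 1 pair vs 0 in the high-spin reference → 1 extra × P = 190 kJ/mol.
Combining: -614 + 190 = -424 kJ/mol.

-424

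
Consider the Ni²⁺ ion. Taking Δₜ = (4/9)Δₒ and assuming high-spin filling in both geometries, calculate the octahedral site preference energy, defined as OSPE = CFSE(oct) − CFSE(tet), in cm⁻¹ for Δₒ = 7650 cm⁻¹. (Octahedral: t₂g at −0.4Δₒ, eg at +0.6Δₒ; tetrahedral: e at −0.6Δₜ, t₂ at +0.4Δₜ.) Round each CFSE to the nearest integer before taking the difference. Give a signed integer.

Group 10 minus oxidation state +2 gives a d⁸ configuration for Ni²⁺.
In an octahedral site d⁸ (HS) is t₂g⁶ eg², giving CFSE(oct) = -1.2Δₒ = -9180 cm⁻¹.
In a tetrahedral site the filling is e⁴ t₂⁴: CFSE(tet) = -0.8Δₜ = -0.8 × (4/9)(7650) = -2720 cm⁻¹.
OSPE = CFSE(oct) − CFSE(tet) = -9180 − (-2720) = -6460 cm⁻¹.

-6460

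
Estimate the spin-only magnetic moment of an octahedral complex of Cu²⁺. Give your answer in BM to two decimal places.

1.73 BM

Cu sits in group 11; removing 2 electrons leaves Cu²⁺ with 11 − 2 = 9 d electrons.
Configuration: t₂g⁶ eg³ → 1 unpaired electron.
μ(spin-only) = √[1(1+2)] = √3 ≈ 1.73 BM.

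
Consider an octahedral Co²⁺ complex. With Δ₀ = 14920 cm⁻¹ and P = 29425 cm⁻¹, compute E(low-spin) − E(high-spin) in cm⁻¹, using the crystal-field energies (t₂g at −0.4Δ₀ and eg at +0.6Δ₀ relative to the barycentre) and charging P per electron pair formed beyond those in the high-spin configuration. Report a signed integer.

14505

Co is in group 9, so Co²⁺ is d⁷ (9 − 2 = 7).
In the high-spin limit (t₂g⁵ eg²) the orbital term is -0.8Δ₀ = -11936 cm⁻¹, with no excess pairing.
Low-spin: t₂g⁶ eg¹, orbital CFSE = -1.8Δ₀ = -26856 cm⁻¹; plus 1 excess pair × P = +29425 cm⁻¹; total 2569 cm⁻¹.
E(LS) − E(HS) = 2569 − (-11936) = 14505 cm⁻¹.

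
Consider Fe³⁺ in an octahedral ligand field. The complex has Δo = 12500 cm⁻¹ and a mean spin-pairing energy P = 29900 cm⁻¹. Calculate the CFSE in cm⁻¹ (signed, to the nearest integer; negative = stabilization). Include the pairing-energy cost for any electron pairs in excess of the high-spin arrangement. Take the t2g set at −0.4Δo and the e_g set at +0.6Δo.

0

Fe sits in group 8; removing 3 electrons leaves Fe³⁺ with 8 − 3 = 5 d electrons.
With Δo < P the complex is high-spin.
Configuration: t2g^3 e_g^2.
Orbital CFSE = 0.0Δo = 0.0 × 12500 = 0 cm⁻¹.
High-spin has no excess pairs, so no pairing correction applies.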